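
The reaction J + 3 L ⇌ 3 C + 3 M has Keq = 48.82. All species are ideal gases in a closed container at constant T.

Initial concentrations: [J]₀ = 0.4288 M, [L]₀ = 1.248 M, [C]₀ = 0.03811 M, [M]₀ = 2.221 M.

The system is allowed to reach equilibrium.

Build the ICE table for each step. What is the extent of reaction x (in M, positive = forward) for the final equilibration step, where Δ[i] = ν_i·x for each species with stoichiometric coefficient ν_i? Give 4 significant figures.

Q₀ = 7.2755e-04 vs Keq = 48.82 ⇒ Q<K, forward
Step 1:
                    J           L           C           M
  init         0.4288       1.248     0.03811       2.221
  Δ           -0.1816     -0.5449      0.5449      0.5449
  eq           0.2472      0.7031       0.583       2.766
  solve Keq expr → x = 0.1816; check Q = 48.82

x = 0.1816 M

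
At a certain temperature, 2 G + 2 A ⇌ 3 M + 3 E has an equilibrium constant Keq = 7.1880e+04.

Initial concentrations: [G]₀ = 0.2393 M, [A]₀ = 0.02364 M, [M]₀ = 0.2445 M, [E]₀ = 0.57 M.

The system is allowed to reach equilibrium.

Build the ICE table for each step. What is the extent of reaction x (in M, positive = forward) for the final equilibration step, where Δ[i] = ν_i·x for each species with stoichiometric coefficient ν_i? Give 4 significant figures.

Q₀ = 84.58 vs Keq = 7.1880e+04 ⇒ Q<K, forward
Step 1:
                    G           A           M           E
  init         0.2393     0.02364      0.2445        0.57
  Δ          -0.02246    -0.02246     0.03368     0.03368
  eq           0.2168    0.001184      0.2782      0.6037
  solve Keq expr → x = 0.01123; check Q = 7.1880e+04

x = 0.01123 M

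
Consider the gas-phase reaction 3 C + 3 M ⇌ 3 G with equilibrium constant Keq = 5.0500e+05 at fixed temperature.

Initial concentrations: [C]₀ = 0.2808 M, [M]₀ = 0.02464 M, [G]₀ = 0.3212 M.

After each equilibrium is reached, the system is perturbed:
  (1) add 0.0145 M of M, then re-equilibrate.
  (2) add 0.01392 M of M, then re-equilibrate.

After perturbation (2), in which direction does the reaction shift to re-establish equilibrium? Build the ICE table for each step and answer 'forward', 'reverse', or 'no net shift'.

Direction: forward

Q₀ = 1.0005e+05 vs Keq = 5.0500e+05 ⇒ Q<K, forward
Step 1:
                    C           M           G
  I            0.2808     0.02464      0.3212
  C         -0.009349   -0.009349    0.009349
  E            0.2715     0.01529      0.3305
  solve Keq expr → x = 0.003116; check Q = 5.0500e+05
Then add 0.0145 M of M.
Step 2:
                    C           M           G
  I            0.2715     0.02979      0.3305
  C          -0.01309    -0.01309     0.01309
  E            0.2584      0.0167      0.3436
  solve Keq expr → x = 0.004363; check Q = 5.0500e+05
Then add 0.01392 M of M.
Step 3:
                    C           M           G
  I            0.2584     0.03062      0.3436
  C          -0.01244    -0.01244     0.01244
  E            0.2459     0.01818      0.3561
  solve Keq expr → x = 0.004147; check Q = 5.0500e+05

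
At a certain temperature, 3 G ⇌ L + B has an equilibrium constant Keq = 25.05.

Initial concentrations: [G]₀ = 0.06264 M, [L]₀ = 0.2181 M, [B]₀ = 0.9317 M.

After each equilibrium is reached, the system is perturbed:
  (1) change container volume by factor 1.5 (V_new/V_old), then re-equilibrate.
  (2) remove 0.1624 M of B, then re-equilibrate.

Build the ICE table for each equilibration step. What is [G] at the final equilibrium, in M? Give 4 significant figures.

Q₀ = 826.8 vs Keq = 25.05 ⇒ Q>K, reverse
Step 1:
                   G          L          B
  Initial    0.06264     0.2181     0.9317
  Change      0.1221   -0.04071   -0.04071
  Equil       0.1848     0.1774      0.891
  solve Keq expr → x = -0.04071; check Q = 25.05
Then change container volume by factor 1.5 (V_new/V_old).
Step 2:
                   G          L          B
  Initial     0.1232     0.1183      0.594
  Change     0.01536   -0.00512   -0.00512
  Equil       0.1385     0.1131     0.5889
  solve Keq expr → x = -0.00512; check Q = 25.05
Then remove 0.1624 M of B.
Step 3:
                   G          L          B
  Initial     0.1385     0.1131     0.4265
  Change    -0.01225   0.004083   0.004083
  Equil       0.1263     0.1172     0.4306
  solve Keq expr → x = 0.004083; check Q = 25.05

[G]_eq = 0.1263 M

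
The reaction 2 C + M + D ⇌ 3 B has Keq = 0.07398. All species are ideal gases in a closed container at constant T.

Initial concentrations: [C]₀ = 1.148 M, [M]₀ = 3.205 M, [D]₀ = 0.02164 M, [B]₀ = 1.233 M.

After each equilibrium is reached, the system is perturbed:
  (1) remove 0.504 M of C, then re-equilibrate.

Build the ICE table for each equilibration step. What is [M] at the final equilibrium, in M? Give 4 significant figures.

[M]_eq = 3.463 M

Q₀ = 20.51 vs Keq = 0.07398 ⇒ Q>K, reverse
Step 1:
                    C           M           D           B
  init          1.148       3.205     0.02164       1.233
  Δ            0.4572      0.2286      0.2286     -0.6858
  eq            1.605       3.434      0.2503      0.5472
  solve Keq expr → x = -0.2286; check Q = 0.07398
Then remove 0.504 M of C.
Step 2:
                    C           M           D           B
  init          1.101       3.434      0.2503      0.5472
  Δ             0.059      0.0295      0.0295     -0.0885
  eq             1.16       3.463      0.2798      0.4587
  solve Keq expr → x = -0.0295; check Q = 0.07398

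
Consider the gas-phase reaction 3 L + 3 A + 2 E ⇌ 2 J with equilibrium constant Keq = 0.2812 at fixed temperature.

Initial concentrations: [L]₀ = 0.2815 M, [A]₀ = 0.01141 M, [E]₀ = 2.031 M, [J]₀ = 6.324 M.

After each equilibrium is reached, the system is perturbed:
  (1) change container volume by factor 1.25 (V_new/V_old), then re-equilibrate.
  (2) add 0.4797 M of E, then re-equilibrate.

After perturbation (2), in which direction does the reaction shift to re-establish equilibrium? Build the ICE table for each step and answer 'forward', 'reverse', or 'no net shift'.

Direction: forward

Q₀ = 2.9260e+08 vs Keq = 0.2812 ⇒ Q>K, reverse
Step 1:
                   L          A          E          J
  Initial     0.2815    0.01141      2.031      6.324
  Change       1.372      1.372     0.9149    -0.9149
  Equil        1.654      1.384      2.946      5.409
  solve Keq expr → x = -0.4575; check Q = 0.2812
Then change container volume by factor 1.25 (V_new/V_old).
Step 2:
                   L          A          E          J
  Initial      1.323      1.107      2.357      4.327
  Change      0.2487     0.2487     0.1658    -0.1658
  Equil        1.572      1.356      2.523      4.161
  solve Keq expr → x = -0.0829; check Q = 0.2812
Then add 0.4797 M of E.
Step 3:
                   L          A          E          J
  Initial      1.572      1.356      3.002      4.161
  Change    -0.06977   -0.06977   -0.04652    0.04652
  Equil        1.502      1.286      2.956      4.208
  solve Keq expr → x = 0.02326; check Q = 0.2812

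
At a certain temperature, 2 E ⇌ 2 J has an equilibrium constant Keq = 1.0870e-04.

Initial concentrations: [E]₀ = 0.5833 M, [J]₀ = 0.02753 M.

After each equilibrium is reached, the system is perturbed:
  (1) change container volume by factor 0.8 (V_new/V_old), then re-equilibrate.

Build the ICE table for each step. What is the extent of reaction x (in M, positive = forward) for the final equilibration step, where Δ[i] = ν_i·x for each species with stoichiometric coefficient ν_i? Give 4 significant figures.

x = 0 M

Q₀ = 0.002228 vs Keq = 1.0870e-04 ⇒ Q>K, reverse
Step 1:
                    E           J
  I            0.5833     0.02753
  C           0.02123    -0.02123
  E            0.6045    0.006303
  solve Keq expr → x = -0.01061; check Q = 1.0870e-04
Then change container volume by factor 0.8 (V_new/V_old).
Step 2:
                    E           J
  I            0.7557    0.007878
  C                 0           0
  E            0.7557    0.007878
  solve Keq expr → x = 0; check Q = 1.0870e-04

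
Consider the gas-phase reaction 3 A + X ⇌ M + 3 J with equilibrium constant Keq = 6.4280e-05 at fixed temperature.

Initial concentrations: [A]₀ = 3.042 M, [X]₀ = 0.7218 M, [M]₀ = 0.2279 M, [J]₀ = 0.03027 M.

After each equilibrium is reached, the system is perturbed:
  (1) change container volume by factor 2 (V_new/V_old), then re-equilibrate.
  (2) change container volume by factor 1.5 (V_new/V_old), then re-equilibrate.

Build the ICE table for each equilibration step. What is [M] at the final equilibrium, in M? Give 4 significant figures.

Q₀ = 3.1109e-07 vs Keq = 6.4280e-05 ⇒ Q<K, forward
Step 1:
                  A         X         M         J
  Initial     3.042    0.7218    0.2279   0.03027
  Change    -0.1283  -0.04277   0.04277    0.1283
  Equil       2.914     0.679    0.2707    0.1586
  solve Keq expr → x = 0.04277; check Q = 6.4280e-05
Then change container volume by factor 2 (V_new/V_old).
Step 2:
                  A         X         M         J
  Initial     1.457    0.3395    0.1353    0.0793
  Change          0         0         0         0
  Equil       1.457    0.3395    0.1353    0.0793
  solve Keq expr → x = 0; check Q = 6.4280e-05
Then change container volume by factor 1.5 (V_new/V_old).
Step 3:
                  A         X         M         J
  Initial    0.9712    0.2263   0.09022   0.05286
  Change          0         0         0         0
  Equil      0.9712    0.2263   0.09022   0.05286
  solve Keq expr → x = 0; check Q = 6.4280e-05

[M]_eq = 0.09022 M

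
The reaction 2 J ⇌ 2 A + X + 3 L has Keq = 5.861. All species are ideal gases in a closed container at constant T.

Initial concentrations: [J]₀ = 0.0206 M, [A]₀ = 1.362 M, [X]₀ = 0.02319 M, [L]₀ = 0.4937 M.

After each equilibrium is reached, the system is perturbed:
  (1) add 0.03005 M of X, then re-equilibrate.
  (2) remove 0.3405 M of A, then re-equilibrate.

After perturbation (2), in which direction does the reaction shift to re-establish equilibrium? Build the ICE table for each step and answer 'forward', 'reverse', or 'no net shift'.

Direction: forward

Q₀ = 12.2 vs Keq = 5.861 ⇒ Q>K, reverse
Step 1:
                   J          A          X          L
  init        0.0206      1.362    0.02319     0.4937
  Δ         0.006174  -0.006174  -0.003087  -0.009261
  eq         0.02677      1.356     0.0201     0.4844
  solve Keq expr → x = -0.003087; check Q = 5.861
Then add 0.03005 M of X.
Step 2:
                   J          A          X          L
  init       0.02677      1.356    0.05015     0.4844
  Δ          0.01086   -0.01086   -0.00543   -0.01629
  eq         0.03763      1.345    0.04472     0.4682
  solve Keq expr → x = -0.00543; check Q = 5.861
Then remove 0.3405 M of A.
Step 3:
                   J          A          X          L
  init       0.03763      1.004    0.04472     0.4682
  Δ        -0.007188   0.007188   0.003594    0.01078
  eq         0.03044      1.012    0.04832     0.4789
  solve Keq expr → x = 0.003594; check Q = 5.861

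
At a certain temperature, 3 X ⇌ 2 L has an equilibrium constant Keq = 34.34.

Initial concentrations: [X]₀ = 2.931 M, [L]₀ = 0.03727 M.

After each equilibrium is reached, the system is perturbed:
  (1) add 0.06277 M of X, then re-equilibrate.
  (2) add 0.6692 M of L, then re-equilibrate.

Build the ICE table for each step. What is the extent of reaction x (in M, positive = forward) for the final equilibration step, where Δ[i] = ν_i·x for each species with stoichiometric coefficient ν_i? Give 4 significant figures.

x = -0.03262 M

Q₀ = 5.5166e-05 vs Keq = 34.34 ⇒ Q<K, forward
Step 1:
                   X          L
  init         2.931    0.03727
  Δ           -2.493      1.662
  eq          0.4381      1.699
  solve Keq expr → x = 0.831; check Q = 34.34
Then add 0.06277 M of X.
Step 2:
                   X          L
  init        0.5009      1.699
  Δ         -0.05634    0.03756
  eq          0.4445      1.737
  solve Keq expr → x = 0.01878; check Q = 34.34
Then add 0.6692 M of L.
Step 3:
                   X          L
  init        0.4445      2.406
  Δ          0.09785   -0.06524
  eq          0.5424      2.341
  solve Keq expr → x = -0.03262; check Q = 34.34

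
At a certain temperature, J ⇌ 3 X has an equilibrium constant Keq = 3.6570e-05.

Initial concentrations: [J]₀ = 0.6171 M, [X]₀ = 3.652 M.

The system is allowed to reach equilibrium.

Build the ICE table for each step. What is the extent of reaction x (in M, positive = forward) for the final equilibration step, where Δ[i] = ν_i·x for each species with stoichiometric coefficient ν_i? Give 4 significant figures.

x = -1.204 M

Q₀ = 78.93 vs Keq = 3.6570e-05 ⇒ Q>K, reverse
Step 1:
                  J         X
  Initial    0.6171     3.652
  Change      1.204    -3.611
  Equil       1.821   0.04053
  solve Keq expr → x = -1.204; check Q = 3.6570e-05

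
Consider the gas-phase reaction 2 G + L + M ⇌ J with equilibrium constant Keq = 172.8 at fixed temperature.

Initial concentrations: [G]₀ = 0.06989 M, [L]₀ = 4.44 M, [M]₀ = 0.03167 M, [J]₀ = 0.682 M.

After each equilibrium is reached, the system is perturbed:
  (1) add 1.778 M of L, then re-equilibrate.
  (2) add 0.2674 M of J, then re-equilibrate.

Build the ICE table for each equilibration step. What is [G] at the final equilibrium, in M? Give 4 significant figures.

[G]_eq = 0.1218 M

Q₀ = 992.9 vs Keq = 172.8 ⇒ Q>K, reverse
Step 1:
                  G         L         M         J
  init      0.06989      4.44   0.03167     0.682
  Δ         0.05169   0.02585   0.02585  -0.02585
  eq         0.1216     4.466   0.05752    0.6562
  solve Keq expr → x = -0.02585; check Q = 172.8
Then add 1.778 M of L.
Step 2:
                  G         L         M         J
  init       0.1216     6.244   0.05752    0.6562
  Δ        -0.01225 -0.006123 -0.006123  0.006123
  eq         0.1093     6.238   0.05139    0.6623
  solve Keq expr → x = 0.006123; check Q = 172.8
Then add 0.2674 M of J.
Step 3:
                  G         L         M         J
  init       0.1093     6.238   0.05139    0.9297
  Δ         0.01251  0.006253  0.006253 -0.006253
  eq         0.1218     6.244   0.05765    0.9234
  solve Keq expr → x = -0.006253; check Q = 172.8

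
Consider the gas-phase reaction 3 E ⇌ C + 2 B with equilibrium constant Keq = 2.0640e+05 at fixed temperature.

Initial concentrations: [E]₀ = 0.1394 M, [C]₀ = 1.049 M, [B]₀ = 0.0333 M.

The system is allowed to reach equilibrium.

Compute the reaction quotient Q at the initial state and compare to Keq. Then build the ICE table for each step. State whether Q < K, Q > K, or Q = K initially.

Q₀ = 0.4294; Q < K (proceeds forward)

Q₀ = 0.4294 vs Keq = 2.0640e+05 ⇒ Q<K, forward
Step 1:
                    E           C           B
  I            0.1394       1.049      0.0333
  C           -0.1351     0.04503     0.09005
  E          0.004321       1.094      0.1234
  solve Keq expr → x = 0.04503; check Q = 2.0640e+05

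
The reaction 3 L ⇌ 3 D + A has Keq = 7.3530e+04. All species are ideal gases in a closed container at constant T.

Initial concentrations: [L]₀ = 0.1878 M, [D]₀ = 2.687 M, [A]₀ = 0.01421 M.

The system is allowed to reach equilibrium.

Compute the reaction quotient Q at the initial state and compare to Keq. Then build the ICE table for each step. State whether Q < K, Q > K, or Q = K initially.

Q₀ = 41.62 vs Keq = 7.3530e+04 ⇒ Q<K, forward
Step 1:
                   L          D          A
  Initial     0.1878      2.687    0.01421
  Change     -0.1601     0.1601    0.05337
  Equil      0.02768      2.847    0.06758
  solve Keq expr → x = 0.05337; check Q = 7.3530e+04

Q₀ = 41.62; Q < K (proceeds forward)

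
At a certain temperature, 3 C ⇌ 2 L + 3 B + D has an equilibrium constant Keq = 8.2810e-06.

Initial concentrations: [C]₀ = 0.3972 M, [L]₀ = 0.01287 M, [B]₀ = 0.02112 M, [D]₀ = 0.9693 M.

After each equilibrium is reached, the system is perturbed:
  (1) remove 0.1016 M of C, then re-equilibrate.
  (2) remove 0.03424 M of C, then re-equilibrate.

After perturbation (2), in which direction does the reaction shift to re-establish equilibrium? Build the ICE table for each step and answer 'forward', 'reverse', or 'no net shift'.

Q₀ = 2.4136e-08 vs Keq = 8.2810e-06 ⇒ Q<K, forward
Step 1:
                   C          L          B          D
  Initial     0.3972    0.01287    0.02112     0.9693
  Change    -0.04081     0.0272    0.04081     0.0136
  Equil       0.3564    0.04007    0.06193     0.9829
  solve Keq expr → x = 0.0136; check Q = 8.2810e-06
Then remove 0.1016 M of C.
Step 2:
                   C          L          B          D
  Initial     0.2548    0.04007    0.06193     0.9829
  Change     0.00996   -0.00664   -0.00996   -0.00332
  Equil       0.2648    0.03343    0.05197     0.9796
  solve Keq expr → x = -0.00332; check Q = 8.2810e-06
Then remove 0.03424 M of C.
Step 3:
                   C          L          B          D
  Initial     0.2305    0.03343    0.05197     0.9796
  Change    0.003629  -0.002419  -0.003629   -0.00121
  Equil       0.2341    0.03102    0.04834     0.9784
  solve Keq expr → x = -0.00121; check Q = 8.2810e-06

Direction: reverse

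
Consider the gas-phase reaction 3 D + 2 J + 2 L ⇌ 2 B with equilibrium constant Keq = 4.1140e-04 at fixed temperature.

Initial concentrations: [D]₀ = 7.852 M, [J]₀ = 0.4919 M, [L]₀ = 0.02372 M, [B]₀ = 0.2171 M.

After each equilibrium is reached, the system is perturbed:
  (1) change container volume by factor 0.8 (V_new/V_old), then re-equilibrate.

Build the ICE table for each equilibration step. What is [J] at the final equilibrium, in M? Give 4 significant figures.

[J]_eq = 0.7848 M

Q₀ = 0.7151 vs Keq = 4.1140e-04 ⇒ Q>K, reverse
Step 1:
                    D           J           L           B
  init          7.852      0.4919     0.02372      0.2171
  Δ            0.2413      0.1608      0.1608     -0.1608
  eq            8.093      0.6527      0.1846     0.05626
  solve Keq expr → x = -0.08042; check Q = 4.1140e-04
Then change container volume by factor 0.8 (V_new/V_old).
Step 2:
                    D           J           L           B
  init          10.12      0.8159      0.2307     0.07032
  Δ          -0.04675    -0.03117    -0.03117     0.03117
  eq            10.07      0.7848      0.1995      0.1015
  solve Keq expr → x = 0.01558; check Q = 4.1140e-04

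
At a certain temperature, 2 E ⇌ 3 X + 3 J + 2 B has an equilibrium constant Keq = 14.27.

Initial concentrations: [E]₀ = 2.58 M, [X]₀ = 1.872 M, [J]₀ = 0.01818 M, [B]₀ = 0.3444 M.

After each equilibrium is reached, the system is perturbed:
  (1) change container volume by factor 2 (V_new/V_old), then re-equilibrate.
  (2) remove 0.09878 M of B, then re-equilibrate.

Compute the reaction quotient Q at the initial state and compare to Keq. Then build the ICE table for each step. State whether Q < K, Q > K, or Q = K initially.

Q₀ = 7.0240e-07; Q < K (proceeds forward)

Q₀ = 7.0240e-07 vs Keq = 14.27 ⇒ Q<K, forward
Step 1:
                    E           X           J           B
  init           2.58       1.872     0.01818      0.3444
  Δ           -0.7491       1.124       1.124      0.7491
  eq            1.831       2.996       1.142       1.093
  solve Keq expr → x = 0.3745; check Q = 14.27
Then change container volume by factor 2 (V_new/V_old).
Step 2:
                    E           X           J           B
  init         0.9155       1.498      0.5709      0.5467
  Δ           -0.2966      0.4449      0.4449      0.2966
  eq           0.6189       1.943       1.016      0.8433
  solve Keq expr → x = 0.1483; check Q = 14.27
Then remove 0.09878 M of B.
Step 3:
                    E           X           J           B
  init         0.6189       1.943       1.016      0.7446
  Δ          -0.01977     0.02966     0.02966     0.01977
  eq           0.5991       1.972       1.045      0.7643
  solve Keq expr → x = 0.009886; check Q = 14.27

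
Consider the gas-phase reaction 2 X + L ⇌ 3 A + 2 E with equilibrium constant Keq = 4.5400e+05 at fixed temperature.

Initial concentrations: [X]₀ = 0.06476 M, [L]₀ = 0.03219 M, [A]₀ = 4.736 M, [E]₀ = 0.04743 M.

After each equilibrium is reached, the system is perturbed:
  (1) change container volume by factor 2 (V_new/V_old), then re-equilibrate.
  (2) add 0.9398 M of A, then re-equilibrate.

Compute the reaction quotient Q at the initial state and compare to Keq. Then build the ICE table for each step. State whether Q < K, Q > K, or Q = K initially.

Q₀ = 1770; Q < K (proceeds forward)

Q₀ = 1770 vs Keq = 4.5400e+05 ⇒ Q<K, forward
Step 1:
                   X          L          A          E
  Initial    0.06476    0.03219      4.736    0.04743
  Change    -0.04815   -0.02408    0.07223    0.04815
  Equil      0.01661   0.008113      4.808    0.09558
  solve Keq expr → x = 0.02408; check Q = 4.5400e+05
Then change container volume by factor 2 (V_new/V_old).
Step 2:
                   X          L          A          E
  Initial   0.008303   0.004056      2.404    0.04779
  Change   -0.002836  -0.001418   0.004253   0.002836
  Equil     0.005467   0.002639      2.408    0.05063
  solve Keq expr → x = 0.001418; check Q = 4.5400e+05
Then add 0.9398 M of A.
Step 3:
                   X          L          A          E
  Initial   0.005467   0.002639      3.348    0.05063
  Change    0.001912 9.5582e-04  -0.002867  -0.001912
  Equil     0.007379   0.003594      3.345    0.04872
  solve Keq expr → x = -9.5582e-04; check Q = 4.5400e+05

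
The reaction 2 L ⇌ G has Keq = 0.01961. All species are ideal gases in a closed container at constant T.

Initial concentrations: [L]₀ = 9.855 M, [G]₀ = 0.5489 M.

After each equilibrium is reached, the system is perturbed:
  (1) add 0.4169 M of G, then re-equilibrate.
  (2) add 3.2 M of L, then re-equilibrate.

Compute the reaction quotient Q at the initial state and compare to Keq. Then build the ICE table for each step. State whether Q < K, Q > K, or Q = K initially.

Q₀ = 0.005652 vs Keq = 0.01961 ⇒ Q<K, forward
Step 1:
                   L          G
  init         9.855     0.5489
  Δ           -1.585     0.7924
  eq            8.27      1.341
  solve Keq expr → x = 0.7924; check Q = 0.01961
Then add 0.4169 M of G.
Step 2:
                   L          G
  init          8.27      1.758
  Δ           0.4998    -0.2499
  eq            8.77      1.508
  solve Keq expr → x = -0.2499; check Q = 0.01961
Then add 3.2 M of L.
Step 3:
                   L          G
  init         11.97      1.508
  Δ           -1.381     0.6905
  eq           10.59      2.199
  solve Keq expr → x = 0.6905; check Q = 0.01961

Q₀ = 0.005652; Q < K (proceeds forward)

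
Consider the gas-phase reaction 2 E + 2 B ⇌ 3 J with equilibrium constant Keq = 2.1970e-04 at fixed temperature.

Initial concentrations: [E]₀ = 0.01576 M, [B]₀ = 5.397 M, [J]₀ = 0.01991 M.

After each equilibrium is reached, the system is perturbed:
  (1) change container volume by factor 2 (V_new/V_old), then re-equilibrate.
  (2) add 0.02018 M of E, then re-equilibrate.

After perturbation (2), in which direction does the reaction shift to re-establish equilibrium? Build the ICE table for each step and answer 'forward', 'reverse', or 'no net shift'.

Direction: forward

Q₀ = 0.001091 vs Keq = 2.1970e-04 ⇒ Q>K, reverse
Step 1:
                  E         B         J
  Initial   0.01576     5.397   0.01991
  Change    0.00417   0.00417 -0.006255
  Equil     0.01993     5.401   0.01365
  solve Keq expr → x = -0.002085; check Q = 2.1970e-04
Then change container volume by factor 2 (V_new/V_old).
Step 2:
                  E         B         J
  Initial  0.009965     2.701  0.006827
  Change  7.5745e-04 7.5745e-04 -0.001136
  Equil     0.01072     2.701  0.005691
  solve Keq expr → x = -3.7873e-04; check Q = 2.1970e-04
Then add 0.02018 M of E.
Step 3:
                  E         B         J
  Initial    0.0309     2.701  0.005691
  Change  -0.003323 -0.003323  0.004984
  Equil     0.02758     2.698   0.01068
  solve Keq expr → x = 0.001661; check Q = 2.1970e-04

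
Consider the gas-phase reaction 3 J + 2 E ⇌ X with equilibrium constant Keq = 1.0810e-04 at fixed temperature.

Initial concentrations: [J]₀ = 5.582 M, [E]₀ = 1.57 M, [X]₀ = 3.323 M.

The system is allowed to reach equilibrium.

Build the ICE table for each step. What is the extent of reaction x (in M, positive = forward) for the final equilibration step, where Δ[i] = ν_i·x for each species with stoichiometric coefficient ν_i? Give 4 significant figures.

Q₀ = 0.007751 vs Keq = 1.0810e-04 ⇒ Q>K, reverse
Step 1:
                    J           E           X
  I             5.582        1.57       3.323
  C             4.194       2.796      -1.398
  E             9.776       4.366       1.925
  solve Keq expr → x = -1.398; check Q = 1.0810e-04

x = -1.398 M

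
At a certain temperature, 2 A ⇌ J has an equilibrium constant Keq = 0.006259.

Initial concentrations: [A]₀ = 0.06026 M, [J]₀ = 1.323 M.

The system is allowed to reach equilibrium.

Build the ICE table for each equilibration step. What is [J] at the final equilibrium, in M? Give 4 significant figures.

[J]_eq = 0.04297 M

Q₀ = 364.3 vs Keq = 0.006259 ⇒ Q>K, reverse
Step 1:
                  A         J
  I         0.06026     1.323
  C            2.56     -1.28
  E            2.62   0.04297
  solve Keq expr → x = -1.28; check Q = 0.006259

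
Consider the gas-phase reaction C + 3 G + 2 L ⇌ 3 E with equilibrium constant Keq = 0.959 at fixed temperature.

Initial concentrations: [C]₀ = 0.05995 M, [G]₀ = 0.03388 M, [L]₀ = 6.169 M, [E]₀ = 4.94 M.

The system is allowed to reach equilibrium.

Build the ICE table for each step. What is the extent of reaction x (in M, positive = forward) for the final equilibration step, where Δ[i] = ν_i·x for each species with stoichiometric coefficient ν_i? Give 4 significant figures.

x = -0.4214 M

Q₀ = 1.3587e+06 vs Keq = 0.959 ⇒ Q>K, reverse
Step 1:
                   C          G          L          E
  Initial    0.05995    0.03388      6.169       4.94
  Change      0.4214      1.264     0.8429     -1.264
  Equil       0.4814      1.298      7.012      3.676
  solve Keq expr → x = -0.4214; check Q = 0.959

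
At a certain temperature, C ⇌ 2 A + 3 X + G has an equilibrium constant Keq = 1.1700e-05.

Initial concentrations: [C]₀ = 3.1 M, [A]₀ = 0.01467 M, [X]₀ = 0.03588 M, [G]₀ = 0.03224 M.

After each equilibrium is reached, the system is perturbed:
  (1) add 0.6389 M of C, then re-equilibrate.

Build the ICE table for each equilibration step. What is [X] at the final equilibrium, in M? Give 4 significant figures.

[X]_eq = 0.2528 M

Q₀ = 1.0338e-10 vs Keq = 1.1700e-05 ⇒ Q<K, forward
Step 1:
                   C          A          X          G
  I              3.1    0.01467    0.03588    0.03224
  C         -0.06965     0.1393      0.209    0.06965
  E             3.03      0.154     0.2448     0.1019
  solve Keq expr → x = 0.06965; check Q = 1.1700e-05
Then add 0.6389 M of C.
Step 2:
                   C          A          X          G
  I            3.669      0.154     0.2448     0.1019
  C        -0.002669   0.005339   0.008008   0.002669
  E            3.667     0.1593     0.2528     0.1046
  solve Keq expr → x = 0.002669; check Q = 1.1700e-05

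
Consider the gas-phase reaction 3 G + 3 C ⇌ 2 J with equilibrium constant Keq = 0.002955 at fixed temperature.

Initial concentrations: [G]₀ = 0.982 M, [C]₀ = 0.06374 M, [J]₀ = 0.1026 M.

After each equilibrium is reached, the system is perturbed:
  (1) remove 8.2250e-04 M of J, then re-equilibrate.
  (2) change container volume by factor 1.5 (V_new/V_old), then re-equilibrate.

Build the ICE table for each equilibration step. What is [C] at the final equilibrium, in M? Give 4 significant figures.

Q₀ = 42.93 vs Keq = 0.002955 ⇒ Q>K, reverse
Step 1:
                   G          C          J
  init         0.982    0.06374     0.1026
  Δ           0.1446     0.1446   -0.09642
  eq           1.127     0.2084   0.006183
  solve Keq expr → x = -0.04821; check Q = 0.002955
Then remove 8.2250e-04 M of J.
Step 2:
                   G          C          J
  init         1.127     0.2084    0.00536
  Δ        -0.001144  -0.001144 7.6234e-04
  eq           1.125     0.2072   0.006123
  solve Keq expr → x = 3.8117e-04; check Q = 0.002955
Then change container volume by factor 1.5 (V_new/V_old).
Step 3:
                   G          C          J
  init        0.7503     0.1381   0.004082
  Δ         0.003285   0.003285   -0.00219
  eq          0.7536     0.1414   0.001892
  solve Keq expr → x = -0.001095; check Q = 0.002955

[C]_eq = 0.1414 M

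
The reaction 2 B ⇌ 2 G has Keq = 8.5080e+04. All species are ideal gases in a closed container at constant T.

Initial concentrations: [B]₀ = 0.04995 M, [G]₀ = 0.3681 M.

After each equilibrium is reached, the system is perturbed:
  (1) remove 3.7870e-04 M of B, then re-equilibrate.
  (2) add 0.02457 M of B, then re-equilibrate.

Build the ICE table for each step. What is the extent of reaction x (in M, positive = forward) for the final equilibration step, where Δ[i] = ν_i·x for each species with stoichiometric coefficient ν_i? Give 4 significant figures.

x = 0.01224 M

Q₀ = 54.31 vs Keq = 8.5080e+04 ⇒ Q<K, forward
Step 1:
                  B         G
  Initial   0.04995    0.3681
  Change   -0.04852   0.04852
  Equil    0.001428    0.4166
  solve Keq expr → x = 0.02426; check Q = 8.5080e+04
Then remove 3.7870e-04 M of B.
Step 2:
                  B         G
  Initial   0.00105    0.4166
  Change  3.7741e-04 -3.7741e-04
  Equil    0.001427    0.4162
  solve Keq expr → x = -1.8870e-04; check Q = 8.5080e+04
Then add 0.02457 M of B.
Step 3:
                  B         G
  Initial     0.026    0.4162
  Change   -0.02449   0.02449
  Equil    0.001511    0.4407
  solve Keq expr → x = 0.01224; check Q = 8.5080e+04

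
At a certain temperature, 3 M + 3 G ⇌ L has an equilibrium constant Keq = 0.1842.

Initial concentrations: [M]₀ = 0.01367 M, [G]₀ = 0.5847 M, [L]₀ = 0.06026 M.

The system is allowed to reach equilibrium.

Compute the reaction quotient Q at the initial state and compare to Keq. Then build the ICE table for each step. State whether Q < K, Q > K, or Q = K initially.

Q₀ = 1.1801e+05 vs Keq = 0.1842 ⇒ Q>K, reverse
Step 1:
                  M         G         L
  init      0.01367    0.5847   0.06026
  Δ           0.179     0.179  -0.05967
  eq         0.1927    0.7637 5.8703e-04
  solve Keq expr → x = -0.05967; check Q = 0.1842

Q₀ = 1.1801e+05; Q > K (proceeds reverse)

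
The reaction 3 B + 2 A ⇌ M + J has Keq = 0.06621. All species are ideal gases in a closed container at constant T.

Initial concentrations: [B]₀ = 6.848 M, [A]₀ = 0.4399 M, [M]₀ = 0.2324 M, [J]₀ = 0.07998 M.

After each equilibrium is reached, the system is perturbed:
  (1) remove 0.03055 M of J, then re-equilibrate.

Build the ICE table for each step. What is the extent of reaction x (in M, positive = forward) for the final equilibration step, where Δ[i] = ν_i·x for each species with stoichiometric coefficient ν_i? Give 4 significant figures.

Q₀ = 2.9910e-04 vs Keq = 0.06621 ⇒ Q<K, forward
Step 1:
                  B         A         M         J
  I           6.848    0.4399    0.2324   0.07998
  C         -0.5395   -0.3596    0.1798    0.1798
  E           6.309   0.08026    0.4122    0.2598
  solve Keq expr → x = 0.1798; check Q = 0.06621
Then remove 0.03055 M of J.
Step 2:
                  B         A         M         J
  I           6.309   0.08026    0.4122    0.2292
  C        -0.00632 -0.004214  0.002107  0.002107
  E           6.302   0.07605    0.4143    0.2314
  solve Keq expr → x = 0.002107; check Q = 0.06621

x = 0.002107 M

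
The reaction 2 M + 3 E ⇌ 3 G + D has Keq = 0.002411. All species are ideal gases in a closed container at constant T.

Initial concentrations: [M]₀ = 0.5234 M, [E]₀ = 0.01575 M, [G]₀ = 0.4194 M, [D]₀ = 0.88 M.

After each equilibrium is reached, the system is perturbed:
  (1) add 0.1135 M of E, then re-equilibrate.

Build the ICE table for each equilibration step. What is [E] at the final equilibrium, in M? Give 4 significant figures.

Q₀ = 6.0654e+04 vs Keq = 0.002411 ⇒ Q>K, reverse
Step 1:
                   M          E          G          D
  init        0.5234    0.01575     0.4194       0.88
  Δ           0.2477     0.3715    -0.3715    -0.1238
  eq          0.7711     0.3872    0.04792     0.7562
  solve Keq expr → x = -0.1238; check Q = 0.002411
Then add 0.1135 M of E.
Step 2:
                   M          E          G          D
  init        0.7711     0.5007    0.04792     0.7562
  Δ        -0.008021   -0.01203    0.01203   0.004011
  eq           0.763     0.4887    0.05995     0.7602
  solve Keq expr → x = 0.004011; check Q = 0.002411

[E]_eq = 0.4887 M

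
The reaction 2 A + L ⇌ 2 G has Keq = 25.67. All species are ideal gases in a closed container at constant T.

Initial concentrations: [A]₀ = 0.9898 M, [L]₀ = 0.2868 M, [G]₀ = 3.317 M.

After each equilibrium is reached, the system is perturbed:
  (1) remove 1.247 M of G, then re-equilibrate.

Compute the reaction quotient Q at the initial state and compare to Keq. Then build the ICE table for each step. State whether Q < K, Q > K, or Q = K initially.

Q₀ = 39.16; Q > K (proceeds reverse)

Q₀ = 39.16 vs Keq = 25.67 ⇒ Q>K, reverse
Step 1:
                   A          L          G
  I           0.9898     0.2868      3.317
  C            0.102      0.051     -0.102
  E            1.092     0.3378      3.215
  solve Keq expr → x = -0.051; check Q = 25.67
Then remove 1.247 M of G.
Step 2:
                   A          L          G
  I            1.092     0.3378      1.968
  C          -0.2061    -0.1031     0.2061
  E           0.8857     0.2347      2.174
  solve Keq expr → x = 0.1031; check Q = 25.67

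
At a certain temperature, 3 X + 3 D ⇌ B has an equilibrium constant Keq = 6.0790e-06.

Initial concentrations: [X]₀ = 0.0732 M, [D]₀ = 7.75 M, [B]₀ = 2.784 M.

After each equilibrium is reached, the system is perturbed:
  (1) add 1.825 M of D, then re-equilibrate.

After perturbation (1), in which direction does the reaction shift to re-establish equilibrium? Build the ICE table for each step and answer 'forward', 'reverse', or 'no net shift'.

Direction: forward

Q₀ = 15.25 vs Keq = 6.0790e-06 ⇒ Q>K, reverse
Step 1:
                   X          D          B
  Initial     0.0732       7.75      2.784
  Change       4.659      4.659     -1.553
  Equil        4.732      12.41      1.231
  solve Keq expr → x = -1.553; check Q = 6.0790e-06
Then add 1.825 M of D.
Step 2:
                   X          D          B
  Initial      4.732      14.23      1.231
  Change     -0.3638    -0.3638     0.1213
  Equil        4.368      13.87      1.352
  solve Keq expr → x = 0.1213; check Q = 6.0790e-06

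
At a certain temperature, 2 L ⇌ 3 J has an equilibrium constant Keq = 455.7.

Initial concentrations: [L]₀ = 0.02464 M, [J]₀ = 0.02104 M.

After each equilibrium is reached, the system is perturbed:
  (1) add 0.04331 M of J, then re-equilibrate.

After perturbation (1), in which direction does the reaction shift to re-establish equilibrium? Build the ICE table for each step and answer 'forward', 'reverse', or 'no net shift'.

Q₀ = 0.01534 vs Keq = 455.7 ⇒ Q<K, forward
Step 1:
                   L          J
  init       0.02464    0.02104
  Δ           -0.024      0.036
  eq      6.3821e-04    0.05704
  solve Keq expr → x = 0.012; check Q = 455.7
Then add 0.04331 M of J.
Step 2:
                   L          J
  init    6.3821e-04     0.1004
  Δ       8.2358e-04  -0.001235
  eq        0.001462    0.09912
  solve Keq expr → x = -4.1179e-04; check Q = 455.7

Direction: reverse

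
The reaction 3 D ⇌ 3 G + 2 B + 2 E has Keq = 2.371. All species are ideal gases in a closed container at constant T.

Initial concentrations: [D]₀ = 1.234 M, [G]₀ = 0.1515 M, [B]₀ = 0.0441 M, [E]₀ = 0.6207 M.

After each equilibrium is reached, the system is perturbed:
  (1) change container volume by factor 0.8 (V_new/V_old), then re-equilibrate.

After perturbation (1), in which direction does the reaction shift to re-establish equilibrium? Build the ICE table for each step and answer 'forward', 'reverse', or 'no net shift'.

Q₀ = 1.3865e-06 vs Keq = 2.371 ⇒ Q<K, forward
Step 1:
                  D         G         B         E
  I           1.234    0.1515    0.0441    0.6207
  C          -0.749     0.749    0.4993    0.4993
  E           0.485    0.9005    0.5434      1.12
  solve Keq expr → x = 0.2497; check Q = 2.371
Then change container volume by factor 0.8 (V_new/V_old).
Step 2:
                  D         G         B         E
  I          0.6063     1.126    0.6793       1.4
  C         0.08563  -0.08563  -0.05709  -0.05709
  E          0.6919      1.04    0.6222     1.343
  solve Keq expr → x = -0.02854; check Q = 2.371

Direction: reverse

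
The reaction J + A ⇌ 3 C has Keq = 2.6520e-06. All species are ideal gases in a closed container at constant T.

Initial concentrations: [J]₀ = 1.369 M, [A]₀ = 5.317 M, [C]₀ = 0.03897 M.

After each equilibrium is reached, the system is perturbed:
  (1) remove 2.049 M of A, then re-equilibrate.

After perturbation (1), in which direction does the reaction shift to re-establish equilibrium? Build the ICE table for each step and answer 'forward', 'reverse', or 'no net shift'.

Direction: reverse

Q₀ = 8.1306e-06 vs Keq = 2.6520e-06 ⇒ Q>K, reverse
Step 1:
                    J           A           C
  I             1.369       5.317     0.03897
  C          0.004037    0.004037    -0.01211
  E             1.373       5.321     0.02686
  solve Keq expr → x = -0.004037; check Q = 2.6520e-06
Then remove 2.049 M of A.
Step 2:
                    J           A           C
  I             1.373       3.272     0.02686
  C          0.001336    0.001336   -0.004008
  E             1.374       3.273     0.02285
  solve Keq expr → x = -0.001336; check Q = 2.6520e-06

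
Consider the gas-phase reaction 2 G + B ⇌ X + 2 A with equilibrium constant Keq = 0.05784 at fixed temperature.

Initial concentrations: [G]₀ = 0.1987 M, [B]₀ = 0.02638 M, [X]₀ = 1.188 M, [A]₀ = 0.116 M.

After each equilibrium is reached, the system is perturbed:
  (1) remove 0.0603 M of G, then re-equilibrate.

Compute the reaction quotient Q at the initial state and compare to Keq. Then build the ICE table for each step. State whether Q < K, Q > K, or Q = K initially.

Q₀ = 15.35; Q > K (proceeds reverse)

Q₀ = 15.35 vs Keq = 0.05784 ⇒ Q>K, reverse
Step 1:
                  G         B         X         A
  Initial    0.1987   0.02638     1.188     0.116
  Change    0.09768   0.04884  -0.04884  -0.09768
  Equil      0.2964   0.07522     1.139   0.01832
  solve Keq expr → x = -0.04884; check Q = 0.05784
Then remove 0.0603 M of G.
Step 2:
                  G         B         X         A
  Initial    0.2361   0.07522     1.139   0.01832
  Change   0.003345  0.001673 -0.001673 -0.003345
  Equil      0.2394   0.07689     1.137   0.01497
  solve Keq expr → x = -0.001673; check Q = 0.05784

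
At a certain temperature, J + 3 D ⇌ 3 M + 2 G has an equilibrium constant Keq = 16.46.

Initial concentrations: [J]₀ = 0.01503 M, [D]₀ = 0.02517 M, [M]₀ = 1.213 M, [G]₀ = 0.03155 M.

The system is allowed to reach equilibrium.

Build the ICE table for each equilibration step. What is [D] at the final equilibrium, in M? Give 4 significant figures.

[D]_eq = 0.06079 M

Q₀ = 7413 vs Keq = 16.46 ⇒ Q>K, reverse
Step 1:
                   J          D          M          G
  I          0.01503    0.02517      1.213    0.03155
  C          0.01187    0.03562   -0.03562   -0.02374
  E           0.0269    0.06079      1.177   0.007806
  solve Keq expr → x = -0.01187; check Q = 16.46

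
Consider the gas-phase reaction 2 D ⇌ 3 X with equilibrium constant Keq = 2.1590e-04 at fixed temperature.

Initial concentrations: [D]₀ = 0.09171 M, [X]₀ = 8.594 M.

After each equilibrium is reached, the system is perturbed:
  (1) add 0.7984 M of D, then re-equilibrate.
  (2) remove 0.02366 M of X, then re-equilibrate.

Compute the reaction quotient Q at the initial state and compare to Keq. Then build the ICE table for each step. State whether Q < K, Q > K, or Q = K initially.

Q₀ = 7.5466e+04 vs Keq = 2.1590e-04 ⇒ Q>K, reverse
Step 1:
                  D         X
  Initial   0.09171     8.594
  Change      5.602    -8.403
  Equil       5.694    0.1913
  solve Keq expr → x = -2.801; check Q = 2.1590e-04
Then add 0.7984 M of D.
Step 2:
                  D         X
  Initial     6.492    0.1913
  Change   -0.01149   0.01724
  Equil        6.48    0.2085
  solve Keq expr → x = 0.005747; check Q = 2.1590e-04
Then remove 0.02366 M of X.
Step 3:
                  D         X
  Initial      6.48    0.1849
  Change   -0.01555   0.02333
  Equil       6.465    0.2082
  solve Keq expr → x = 0.007775; check Q = 2.1590e-04

Q₀ = 7.5466e+04; Q > K (proceeds reverse)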